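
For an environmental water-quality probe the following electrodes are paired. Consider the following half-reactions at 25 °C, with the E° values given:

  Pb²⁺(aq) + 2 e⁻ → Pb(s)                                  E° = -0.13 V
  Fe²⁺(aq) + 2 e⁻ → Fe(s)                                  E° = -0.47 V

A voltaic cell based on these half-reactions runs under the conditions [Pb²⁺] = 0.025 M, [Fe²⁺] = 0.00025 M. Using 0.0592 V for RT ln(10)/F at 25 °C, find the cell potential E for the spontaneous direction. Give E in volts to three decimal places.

+0.399 V

Pb²⁺/Pb is the cathode (higher E°), Fe²⁺/Fe the anode: E°cell = -0.13 − (-0.47) = +0.34 V, n = 2.
Overall: Pb²⁺(aq) + Fe(s) → Pb(s) + Fe²⁺(aq)
Q = [Fe²⁺] / ([Pb²⁺]); log Q = -2.000.
E = E° − (0.0592/n) log Q = +0.34 − (0.0592/2)(-2.000) = +0.399 V.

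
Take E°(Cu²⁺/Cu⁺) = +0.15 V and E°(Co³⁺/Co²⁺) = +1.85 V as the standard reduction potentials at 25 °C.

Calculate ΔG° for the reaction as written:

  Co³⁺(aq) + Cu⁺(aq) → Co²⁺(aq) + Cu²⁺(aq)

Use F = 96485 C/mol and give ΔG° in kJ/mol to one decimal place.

As written, Co³⁺/Co²⁺ is reduced (cathode) and Cu²⁺/Cu⁺ is oxidised (anode), so E°cell = (+1.85) − (+0.15) = +1.70 V.
Balancing electrons gives n = 1.
ΔG° = −nFE° = −(1)(96485)(+1.70) = -164,024 J = -164.0 kJ/mol.

-164.0 kJ/mol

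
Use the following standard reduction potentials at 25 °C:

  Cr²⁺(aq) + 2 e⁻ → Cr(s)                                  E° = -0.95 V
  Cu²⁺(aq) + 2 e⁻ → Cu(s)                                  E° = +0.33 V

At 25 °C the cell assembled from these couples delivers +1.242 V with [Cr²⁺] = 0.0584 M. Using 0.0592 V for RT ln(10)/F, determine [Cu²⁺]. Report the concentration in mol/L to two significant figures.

0.0030 M

Cu²⁺/Cu is the cathode, Cr²⁺/Cr the anode: E°cell = +1.28 V, n = 2.
Overall reaction: Cu²⁺(aq) + Cr(s) → Cu(s) + Cr²⁺(aq); Q = [Cr²⁺]^1/[Cu²⁺]^1.
From E = E° − (0.0592/n) log Q: log Q = (E° − E)·n/0.0592 = (+1.28 − (+1.242))·2/0.0592 = 1.2838.
So 1·log[Cu²⁺] = 1·log(0.0584) − log Q = -1.2336 − (1.2838) = -2.5174; [Cu²⁺] = 10^(-2.5174) ≈ 0.0030 M.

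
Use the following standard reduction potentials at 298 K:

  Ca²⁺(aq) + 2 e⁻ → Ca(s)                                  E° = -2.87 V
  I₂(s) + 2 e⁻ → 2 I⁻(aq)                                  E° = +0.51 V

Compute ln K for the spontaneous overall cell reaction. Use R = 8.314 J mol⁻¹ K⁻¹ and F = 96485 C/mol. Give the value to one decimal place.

263.3

Cathode: I₂/I⁻; anode: Ca²⁺/Ca. E°cell = (+0.51) − (-2.87) = +3.38 V, with n = 2.
ΔG° = −nFE° = −RT ln K, so ln K = nFE°/(RT) = (2)(96485)(+3.38) / ((8.314)(298)) = 263.257.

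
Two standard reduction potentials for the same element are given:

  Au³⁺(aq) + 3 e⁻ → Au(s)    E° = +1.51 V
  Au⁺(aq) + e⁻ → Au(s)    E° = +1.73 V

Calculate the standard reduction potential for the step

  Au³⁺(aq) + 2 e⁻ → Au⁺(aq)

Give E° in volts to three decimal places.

+1.400 V

Sequential free energies add, so n₃E°₃ = n₁E°₁ + n₂E°₂.
With n₃ = 3, and the known step contributing 1×(+1.73) V, the unknown satisfies 2·E° = 3×(+1.51) − 1×(+1.73) = +2.800.
E° = +2.800 / 2 = +1.400 V.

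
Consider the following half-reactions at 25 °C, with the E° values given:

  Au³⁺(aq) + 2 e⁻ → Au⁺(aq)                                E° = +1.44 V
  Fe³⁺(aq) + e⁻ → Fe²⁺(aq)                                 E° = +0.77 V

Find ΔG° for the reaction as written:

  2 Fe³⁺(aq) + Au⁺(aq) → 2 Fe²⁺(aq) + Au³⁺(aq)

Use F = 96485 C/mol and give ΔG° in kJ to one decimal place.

+129.3 kJ

As written, Fe³⁺/Fe²⁺ is reduced (cathode) and Au³⁺/Au⁺ is oxidised (anode), so E°cell = (+0.77) − (+1.44) = -0.67 V.
Balancing electrons gives n = 2.
ΔG° = −nFE° = −(2)(96485)(-0.67) = 129,290 J = +129.3 kJ.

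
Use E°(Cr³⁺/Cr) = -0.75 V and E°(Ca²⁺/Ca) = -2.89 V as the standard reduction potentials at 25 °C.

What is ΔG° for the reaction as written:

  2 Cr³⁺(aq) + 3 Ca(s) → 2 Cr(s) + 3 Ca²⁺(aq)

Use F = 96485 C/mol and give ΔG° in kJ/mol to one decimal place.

-1238.9 kJ/mol

As written, Cr³⁺/Cr is reduced (cathode) and Ca²⁺/Ca is oxidised (anode), so E°cell = (-0.75) − (-2.89) = +2.14 V.
Balancing electrons gives n = 6.
ΔG° = −nFE° = −(6)(96485)(+2.14) = -1,238,867 J = -1238.9 kJ/mol.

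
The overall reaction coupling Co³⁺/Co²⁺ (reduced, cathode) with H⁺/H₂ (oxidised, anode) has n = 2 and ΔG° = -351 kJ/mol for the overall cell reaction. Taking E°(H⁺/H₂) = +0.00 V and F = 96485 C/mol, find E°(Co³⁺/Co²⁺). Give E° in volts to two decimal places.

E°cell = −ΔG°/(nF) = −(-351×10³)/((2)(96485)) = +1.819 V.
Since Co³⁺/Co²⁺ is the cathode and H⁺/H₂ the anode, E°cell = E°(Co³⁺/Co²⁺) − E°(H⁺/H₂).
So E°(Co³⁺/Co²⁺) = E°cell + E°(H⁺/H₂) = +1.819 + (+0.00) = +1.82 V.

+1.82 V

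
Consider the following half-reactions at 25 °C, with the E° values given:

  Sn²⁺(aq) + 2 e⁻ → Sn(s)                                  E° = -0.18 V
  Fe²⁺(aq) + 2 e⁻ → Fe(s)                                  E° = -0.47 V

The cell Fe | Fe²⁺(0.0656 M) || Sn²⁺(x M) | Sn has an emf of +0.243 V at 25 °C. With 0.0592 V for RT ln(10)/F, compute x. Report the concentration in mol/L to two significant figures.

Sn²⁺/Sn is the cathode, Fe²⁺/Fe the anode: E°cell = +0.29 V, n = 2.
Overall reaction: Sn²⁺(aq) + Fe(s) → Sn(s) + Fe²⁺(aq); Q = [Fe²⁺]^1/[Sn²⁺]^1.
From E = E° − (0.0592/n) log Q: log Q = (E° − E)·n/0.0592 = (+0.29 − (+0.243))·2/0.0592 = 1.5878.
So 1·log[Sn²⁺] = 1·log(0.0656) − log Q = -1.1831 − (1.5878) = -2.7709; [Sn²⁺] = 10^(-2.7709) ≈ 0.0017 M.

0.0017 M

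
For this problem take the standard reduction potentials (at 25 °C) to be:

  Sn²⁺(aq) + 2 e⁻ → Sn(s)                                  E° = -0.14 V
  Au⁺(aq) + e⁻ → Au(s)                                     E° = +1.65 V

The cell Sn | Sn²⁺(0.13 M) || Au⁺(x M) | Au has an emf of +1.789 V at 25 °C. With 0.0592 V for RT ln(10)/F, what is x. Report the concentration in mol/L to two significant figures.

0.35 M

Au⁺/Au is the cathode, Sn²⁺/Sn the anode: E°cell = +1.79 V, n = 2.
Overall reaction: 2 Au⁺(aq) + Sn(s) → 2 Au(s) + Sn²⁺(aq); Q = [Sn²⁺]^1/[Au⁺]^2.
From E = E° − (0.0592/n) log Q: log Q = (E° − E)·n/0.0592 = (+1.79 − (+1.789))·2/0.0592 = 0.0338.
So 2·log[Au⁺] = 1·log(0.13) − log Q = -0.8861 − (0.0338) = -0.9199; log[Au⁺] = -0.9199 / 2 = -0.4600; [Au⁺] = 10^(-0.4600) ≈ 0.35 M.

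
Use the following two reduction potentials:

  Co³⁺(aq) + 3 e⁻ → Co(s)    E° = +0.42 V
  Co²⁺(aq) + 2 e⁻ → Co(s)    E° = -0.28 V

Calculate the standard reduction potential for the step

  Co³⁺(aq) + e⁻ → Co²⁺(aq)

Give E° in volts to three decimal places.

+1.820 V

Sequential free energies add, so n₃E°₃ = n₁E°₁ + n₂E°₂.
With n₃ = 3, and the known step contributing 2×(-0.28) V, the unknown satisfies 1·E° = 3×(+0.42) − 2×(-0.28) = +1.820.
E° = +1.820 / 1 = +1.820 V.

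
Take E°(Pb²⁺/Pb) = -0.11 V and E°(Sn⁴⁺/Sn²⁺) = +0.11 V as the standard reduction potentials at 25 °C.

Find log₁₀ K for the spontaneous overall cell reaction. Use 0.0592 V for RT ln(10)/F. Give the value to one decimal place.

Cathode: Sn⁴⁺/Sn²⁺; anode: Pb²⁺/Pb. E°cell = +0.22 V, n = 2.
log K = nE°cell / 0.0592 = (2)(+0.22) / 0.0592 = 7.4.

7.4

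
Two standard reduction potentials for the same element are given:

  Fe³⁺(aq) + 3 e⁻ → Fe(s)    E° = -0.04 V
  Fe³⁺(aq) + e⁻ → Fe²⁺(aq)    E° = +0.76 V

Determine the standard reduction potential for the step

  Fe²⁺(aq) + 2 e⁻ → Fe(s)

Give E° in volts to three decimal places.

-0.440 V

Sequential free energies add, so n₃E°₃ = n₁E°₁ + n₂E°₂.
With n₃ = 3, and the known step contributing 1×(+0.76) V, the unknown satisfies 2·E° = 3×(-0.04) − 1×(+0.76) = -0.880.
E° = -0.880 / 2 = -0.440 V.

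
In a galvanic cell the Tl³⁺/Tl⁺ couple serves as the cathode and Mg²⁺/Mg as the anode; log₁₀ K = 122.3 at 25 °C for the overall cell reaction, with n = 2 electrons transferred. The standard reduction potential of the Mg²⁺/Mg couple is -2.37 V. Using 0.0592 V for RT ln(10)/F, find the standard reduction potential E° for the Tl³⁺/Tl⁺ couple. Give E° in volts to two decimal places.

E°cell = (0.0592/n)·log K = (0.0592/2)(122.3) = +3.620 V.
Since Tl³⁺/Tl⁺ is the cathode and Mg²⁺/Mg the anode, E°cell = E°(Tl³⁺/Tl⁺) − E°(Mg²⁺/Mg).
So E°(Tl³⁺/Tl⁺) = E°cell + E°(Mg²⁺/Mg) = +3.620 + (-2.37) = +1.25 V.

+1.25 V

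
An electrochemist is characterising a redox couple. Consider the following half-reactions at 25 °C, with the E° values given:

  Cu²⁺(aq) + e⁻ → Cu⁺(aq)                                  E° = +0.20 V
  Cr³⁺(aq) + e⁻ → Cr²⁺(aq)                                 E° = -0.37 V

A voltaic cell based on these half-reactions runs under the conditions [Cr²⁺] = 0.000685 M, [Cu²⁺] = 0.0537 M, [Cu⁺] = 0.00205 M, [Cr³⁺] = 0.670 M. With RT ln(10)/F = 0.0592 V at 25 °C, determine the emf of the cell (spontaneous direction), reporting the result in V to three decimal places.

+0.477 V

Cu²⁺/Cu⁺ is the cathode (higher E°), Cr³⁺/Cr²⁺ the anode: E°cell = +0.20 − (-0.37) = +0.57 V, n = 1.
Overall: Cu²⁺(aq) + Cr²⁺(aq) → Cu⁺(aq) + Cr³⁺(aq)
Q = [Cu⁺]·[Cr³⁺] / ([Cu²⁺]·[Cr²⁺]); log Q = 1.572.
E = E° − (0.0592/n) log Q = +0.57 − (0.0592/1)(1.572) = +0.477 V.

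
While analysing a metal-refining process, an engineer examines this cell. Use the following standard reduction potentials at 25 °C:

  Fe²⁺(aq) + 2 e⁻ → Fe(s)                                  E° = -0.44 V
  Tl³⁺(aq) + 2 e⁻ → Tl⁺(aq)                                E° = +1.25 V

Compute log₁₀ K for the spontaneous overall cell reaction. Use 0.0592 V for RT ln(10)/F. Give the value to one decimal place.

57.1

Cathode: Tl³⁺/Tl⁺; anode: Fe²⁺/Fe. E°cell = +1.69 V, n = 2.
log K = nE°cell / 0.0592 = (2)(+1.69) / 0.0592 = 57.1.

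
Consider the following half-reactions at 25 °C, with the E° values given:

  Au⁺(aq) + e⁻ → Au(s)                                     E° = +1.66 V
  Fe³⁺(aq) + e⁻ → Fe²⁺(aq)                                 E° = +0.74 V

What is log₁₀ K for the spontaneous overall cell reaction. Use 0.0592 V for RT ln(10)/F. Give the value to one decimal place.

Cathode: Au⁺/Au; anode: Fe³⁺/Fe²⁺. E°cell = +0.92 V, n = 1.
log K = nE°cell / 0.0592 = (1)(+0.92) / 0.0592 = 15.5.

15.5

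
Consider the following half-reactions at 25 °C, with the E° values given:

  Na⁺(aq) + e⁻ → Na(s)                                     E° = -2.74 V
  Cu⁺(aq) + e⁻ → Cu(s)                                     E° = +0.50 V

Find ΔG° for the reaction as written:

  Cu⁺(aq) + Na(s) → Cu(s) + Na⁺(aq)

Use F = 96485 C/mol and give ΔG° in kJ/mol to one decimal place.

As written, Cu⁺/Cu is reduced (cathode) and Na⁺/Na is oxidised (anode), so E°cell = (+0.50) − (-2.74) = +3.24 V.
Balancing electrons gives n = 1.
ΔG° = −nFE° = −(1)(96485)(+3.24) = -312,611 J = -312.6 kJ/mol.

-312.6 kJ/mol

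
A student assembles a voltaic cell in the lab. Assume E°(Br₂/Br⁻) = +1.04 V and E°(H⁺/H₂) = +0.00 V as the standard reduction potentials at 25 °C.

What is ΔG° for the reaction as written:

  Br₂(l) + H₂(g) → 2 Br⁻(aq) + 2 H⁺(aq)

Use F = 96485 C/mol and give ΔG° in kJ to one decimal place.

As written, Br₂/Br⁻ is reduced (cathode) and H⁺/H₂ is oxidised (anode), so E°cell = (+1.04) − (+0.00) = +1.04 V.
Balancing electrons gives n = 2.
ΔG° = −nFE° = −(2)(96485)(+1.04) = -200,689 J = -200.7 kJ.

-200.7 kJ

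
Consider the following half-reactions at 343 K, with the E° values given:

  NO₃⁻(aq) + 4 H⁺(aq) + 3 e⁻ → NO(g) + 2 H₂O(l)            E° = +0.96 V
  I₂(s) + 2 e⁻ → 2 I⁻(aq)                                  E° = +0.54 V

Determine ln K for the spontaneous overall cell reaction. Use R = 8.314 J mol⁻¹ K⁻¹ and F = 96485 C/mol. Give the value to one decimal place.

Cathode: NO₃⁻/NO; anode: I₂/I⁻. E°cell = (+0.96) − (+0.54) = +0.42 V, with n = 6.
ΔG° = −nFE° = −RT ln K, so ln K = nFE°/(RT) = (6)(96485)(+0.42) / ((8.314)(343)) = 85.262.

85.3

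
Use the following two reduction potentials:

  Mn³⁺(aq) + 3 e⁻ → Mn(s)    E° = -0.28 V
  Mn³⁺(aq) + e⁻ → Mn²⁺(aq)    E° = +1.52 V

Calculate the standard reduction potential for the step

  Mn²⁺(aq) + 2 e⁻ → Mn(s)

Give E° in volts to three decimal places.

-1.180 V

Sequential free energies add, so n₃E°₃ = n₁E°₁ + n₂E°₂.
With n₃ = 3, and the known step contributing 1×(+1.52) V, the unknown satisfies 2·E° = 3×(-0.28) − 1×(+1.52) = -2.360.
E° = -2.360 / 2 = -1.180 V.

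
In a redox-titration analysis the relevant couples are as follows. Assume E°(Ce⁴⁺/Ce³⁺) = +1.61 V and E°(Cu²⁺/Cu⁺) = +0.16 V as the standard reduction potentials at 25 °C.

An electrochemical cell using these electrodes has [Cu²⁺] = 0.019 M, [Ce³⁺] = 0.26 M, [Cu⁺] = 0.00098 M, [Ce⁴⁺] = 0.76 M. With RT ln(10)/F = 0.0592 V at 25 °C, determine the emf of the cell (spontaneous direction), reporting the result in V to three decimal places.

+1.401 V

Ce⁴⁺/Ce³⁺ is the cathode (higher E°), Cu²⁺/Cu⁺ the anode: E°cell = +1.61 − (+0.16) = +1.45 V, n = 1.
Overall: Ce⁴⁺(aq) + Cu⁺(aq) → Ce³⁺(aq) + Cu²⁺(aq)
Q = [Ce³⁺]·[Cu²⁺] / ([Ce⁴⁺]·[Cu⁺]); log Q = 0.822.
E = E° − (0.0592/n) log Q = +1.45 − (0.0592/1)(0.822) = +1.401 V.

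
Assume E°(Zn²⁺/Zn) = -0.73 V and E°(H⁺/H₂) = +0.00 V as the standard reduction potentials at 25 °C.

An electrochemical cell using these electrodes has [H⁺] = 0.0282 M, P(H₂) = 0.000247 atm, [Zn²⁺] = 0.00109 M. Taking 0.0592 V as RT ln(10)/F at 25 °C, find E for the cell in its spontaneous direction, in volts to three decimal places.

+0.833 V

H⁺/H₂ is the cathode (higher E°), Zn²⁺/Zn the anode: E°cell = +0.00 − (-0.73) = +0.73 V, n = 2.
Overall: 2 H⁺(aq) + Zn(s) → H₂(g) + Zn²⁺(aq)
Q = P(H₂)·[Zn²⁺] / ([H⁺]^2); log Q = -3.470.
E = E° − (0.0592/n) log Q = +0.73 − (0.0592/2)(-3.470) = +0.833 V.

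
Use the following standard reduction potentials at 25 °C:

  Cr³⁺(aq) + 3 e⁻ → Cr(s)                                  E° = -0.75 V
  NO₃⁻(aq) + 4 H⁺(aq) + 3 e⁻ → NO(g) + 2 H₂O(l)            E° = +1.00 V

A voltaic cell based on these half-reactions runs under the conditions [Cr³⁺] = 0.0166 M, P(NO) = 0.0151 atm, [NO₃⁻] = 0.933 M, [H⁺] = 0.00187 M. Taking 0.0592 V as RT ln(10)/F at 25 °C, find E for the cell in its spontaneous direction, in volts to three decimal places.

+1.605 V

NO₃⁻/NO is the cathode (higher E°), Cr³⁺/Cr the anode: E°cell = +1.00 − (-0.75) = +1.75 V, n = 3.
Overall: NO₃⁻(aq) + 4 H⁺(aq) + Cr(s) → NO(g) + 2 H₂O(l) + Cr³⁺(aq)
Q = P(NO)·[Cr³⁺] / ([NO₃⁻]·[H⁺]^4); log Q = 7.342.
E = E° − (0.0592/n) log Q = +1.75 − (0.0592/3)(7.342) = +1.605 V.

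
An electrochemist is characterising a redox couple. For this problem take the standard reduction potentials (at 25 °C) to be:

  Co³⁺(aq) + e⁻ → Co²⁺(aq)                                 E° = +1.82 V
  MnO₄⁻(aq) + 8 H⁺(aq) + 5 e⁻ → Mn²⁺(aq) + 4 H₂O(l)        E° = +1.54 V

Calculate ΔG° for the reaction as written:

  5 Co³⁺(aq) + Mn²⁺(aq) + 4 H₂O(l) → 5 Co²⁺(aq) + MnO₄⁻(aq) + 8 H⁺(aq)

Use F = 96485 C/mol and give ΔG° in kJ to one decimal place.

As written, Co³⁺/Co²⁺ is reduced (cathode) and MnO₄⁻/Mn²⁺ is oxidised (anode), so E°cell = (+1.82) − (+1.54) = +0.28 V.
Balancing electrons gives n = 5.
ΔG° = −nFE° = −(5)(96485)(+0.28) = -135,079 J = -135.1 kJ.

-135.1 kJ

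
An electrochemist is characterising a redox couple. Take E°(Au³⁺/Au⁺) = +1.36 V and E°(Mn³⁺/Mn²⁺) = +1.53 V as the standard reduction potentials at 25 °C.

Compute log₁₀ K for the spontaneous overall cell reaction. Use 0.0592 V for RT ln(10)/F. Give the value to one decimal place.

5.7

Cathode: Mn³⁺/Mn²⁺; anode: Au³⁺/Au⁺. E°cell = +0.17 V, n = 2.
log K = nE°cell / 0.0592 = (2)(+0.17) / 0.0592 = 5.7.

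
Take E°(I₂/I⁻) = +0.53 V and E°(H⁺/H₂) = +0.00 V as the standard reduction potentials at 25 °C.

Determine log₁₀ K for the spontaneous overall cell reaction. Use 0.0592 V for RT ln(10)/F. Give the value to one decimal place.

17.9

Cathode: I₂/I⁻; anode: H⁺/H₂. E°cell = +0.53 V, n = 2.
log K = nE°cell / 0.0592 = (2)(+0.53) / 0.0592 = 17.9.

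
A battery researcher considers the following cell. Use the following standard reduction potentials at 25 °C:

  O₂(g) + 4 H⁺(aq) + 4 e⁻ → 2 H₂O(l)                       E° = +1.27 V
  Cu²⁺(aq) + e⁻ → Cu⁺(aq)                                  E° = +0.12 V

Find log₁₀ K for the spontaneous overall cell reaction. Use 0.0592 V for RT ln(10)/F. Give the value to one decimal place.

77.7

Cathode: O₂/H₂O; anode: Cu²⁺/Cu⁺. E°cell = +1.15 V, n = 4.
log K = nE°cell / 0.0592 = (4)(+1.15) / 0.0592 = 77.7.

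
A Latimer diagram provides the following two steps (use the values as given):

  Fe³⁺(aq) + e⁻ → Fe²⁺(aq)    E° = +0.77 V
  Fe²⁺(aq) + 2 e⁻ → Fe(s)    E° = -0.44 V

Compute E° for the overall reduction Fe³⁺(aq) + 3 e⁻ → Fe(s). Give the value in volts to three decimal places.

Adding the free-energy changes (−nFE°) of the two steps gives −n₃FE°₃ = −n₁FE°₁ − n₂FE°₂.
E°₃ = (1×+0.77 + 2×-0.44) / 3 = (-0.110) / 3 = -0.037 V.

-0.037 V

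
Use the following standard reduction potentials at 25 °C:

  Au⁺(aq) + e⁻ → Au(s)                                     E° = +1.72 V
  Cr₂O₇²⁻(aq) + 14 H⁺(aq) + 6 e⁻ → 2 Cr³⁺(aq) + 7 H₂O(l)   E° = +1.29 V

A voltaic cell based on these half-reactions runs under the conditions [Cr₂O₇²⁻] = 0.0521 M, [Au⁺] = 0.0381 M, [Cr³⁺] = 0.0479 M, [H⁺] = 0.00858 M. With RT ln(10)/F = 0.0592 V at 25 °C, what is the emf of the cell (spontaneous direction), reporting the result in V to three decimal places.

+0.618 V

Au⁺/Au is the cathode (higher E°), Cr₂O₇²⁻/Cr³⁺ the anode: E°cell = +1.72 − (+1.29) = +0.43 V, n = 6.
Overall: 6 Au⁺(aq) + 2 Cr³⁺(aq) + 7 H₂O(l) → 6 Au(s) + Cr₂O₇²⁻(aq) + 14 H⁺(aq)
Q = [Cr₂O₇²⁻]·[H⁺]^14 / ([Au⁺]^6·[Cr³⁺]^2); log Q = -19.061.
E = E° − (0.0592/n) log Q = +0.43 − (0.0592/6)(-19.061) = +0.618 V.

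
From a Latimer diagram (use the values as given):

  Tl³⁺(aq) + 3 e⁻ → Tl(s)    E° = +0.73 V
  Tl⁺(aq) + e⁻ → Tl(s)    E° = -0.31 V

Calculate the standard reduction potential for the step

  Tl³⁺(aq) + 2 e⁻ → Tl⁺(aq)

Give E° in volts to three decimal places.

+1.250 V

Sequential free energies add, so n₃E°₃ = n₁E°₁ + n₂E°₂.
With n₃ = 3, and the known step contributing 1×(-0.31) V, the unknown satisfies 2·E° = 3×(+0.73) − 1×(-0.31) = +2.500.
E° = +2.500 / 2 = +1.250 V.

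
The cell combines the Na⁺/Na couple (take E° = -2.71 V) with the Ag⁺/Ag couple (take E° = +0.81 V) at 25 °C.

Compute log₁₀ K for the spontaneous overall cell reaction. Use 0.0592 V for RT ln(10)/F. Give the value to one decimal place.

59.5

Cathode: Ag⁺/Ag; anode: Na⁺/Na. E°cell = +3.52 V, n = 1.
log K = nE°cell / 0.0592 = (1)(+3.52) / 0.0592 = 59.5.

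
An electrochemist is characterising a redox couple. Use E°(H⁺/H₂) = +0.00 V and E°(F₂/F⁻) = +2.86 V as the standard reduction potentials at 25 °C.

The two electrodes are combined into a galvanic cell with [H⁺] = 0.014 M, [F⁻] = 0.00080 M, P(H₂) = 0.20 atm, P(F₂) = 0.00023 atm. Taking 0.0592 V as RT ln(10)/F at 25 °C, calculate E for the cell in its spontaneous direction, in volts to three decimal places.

F₂/F⁻ is the cathode (higher E°), H⁺/H₂ the anode: E°cell = +2.86 − (+0.00) = +2.86 V, n = 2.
Overall: F₂(g) + H₂(g) → 2 F⁻(aq) + 2 H⁺(aq)
Q = [F⁻]^2·[H⁺]^2 / (P(F₂)·P(H₂)); log Q = -5.564.
E = E° − (0.0592/n) log Q = +2.86 − (0.0592/2)(-5.564) = +3.025 V.

+3.025 V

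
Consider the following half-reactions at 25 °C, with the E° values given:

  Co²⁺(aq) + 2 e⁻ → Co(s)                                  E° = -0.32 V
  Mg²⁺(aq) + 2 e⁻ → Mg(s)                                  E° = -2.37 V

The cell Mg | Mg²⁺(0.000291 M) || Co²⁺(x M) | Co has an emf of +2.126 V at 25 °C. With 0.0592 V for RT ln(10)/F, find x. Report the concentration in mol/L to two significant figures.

0.11 M

Co²⁺/Co is the cathode, Mg²⁺/Mg the anode: E°cell = +2.05 V, n = 2.
Overall reaction: Co²⁺(aq) + Mg(s) → Co(s) + Mg²⁺(aq); Q = [Mg²⁺]^1/[Co²⁺]^1.
From E = E° − (0.0592/n) log Q: log Q = (E° − E)·n/0.0592 = (+2.05 − (+2.126))·2/0.0592 = -2.5676.
So 1·log[Co²⁺] = 1·log(0.000291) − log Q = -3.5361 − (-2.5676) = -0.9685; [Co²⁺] = 10^(-0.9685) ≈ 0.11 M.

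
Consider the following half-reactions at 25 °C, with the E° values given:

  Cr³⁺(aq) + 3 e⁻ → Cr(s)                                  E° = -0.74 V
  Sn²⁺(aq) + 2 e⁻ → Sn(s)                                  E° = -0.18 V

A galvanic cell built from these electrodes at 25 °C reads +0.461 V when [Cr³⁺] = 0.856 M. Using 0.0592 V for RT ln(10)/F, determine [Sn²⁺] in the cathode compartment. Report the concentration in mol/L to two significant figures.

Sn²⁺/Sn is the cathode, Cr³⁺/Cr the anode: E°cell = +0.56 V, n = 6.
Overall reaction: 3 Sn²⁺(aq) + 2 Cr(s) → 3 Sn(s) + 2 Cr³⁺(aq); Q = [Cr³⁺]^2/[Sn²⁺]^3.
From E = E° − (0.0592/n) log Q: log Q = (E° − E)·n/0.0592 = (+0.56 − (+0.461))·6/0.0592 = 10.0338.
So 3·log[Sn²⁺] = 2·log(0.856) − log Q = -0.1351 − (10.0338) = -10.1689; log[Sn²⁺] = -10.1689 / 3 = -3.3896; [Sn²⁺] = 10^(-3.3896) ≈ 0.00041 M.

0.00041 M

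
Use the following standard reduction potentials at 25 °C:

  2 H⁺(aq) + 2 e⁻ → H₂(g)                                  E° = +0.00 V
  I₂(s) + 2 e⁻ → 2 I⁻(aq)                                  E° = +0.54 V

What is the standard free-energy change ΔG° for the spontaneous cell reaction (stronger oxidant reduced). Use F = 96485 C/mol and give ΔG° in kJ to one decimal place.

I₂/I⁻ (E° = +0.54 V) is the cathode; H⁺/H₂ (E° = +0.00 V) is the anode, so E°cell = +0.54 V.
Balancing electrons gives n = 2 (lcm of 2 and 2).
ΔG° = −nFE° = −(2)(96485)(+0.54) = -104,204 J = -104.2 kJ.

-104.2 kJ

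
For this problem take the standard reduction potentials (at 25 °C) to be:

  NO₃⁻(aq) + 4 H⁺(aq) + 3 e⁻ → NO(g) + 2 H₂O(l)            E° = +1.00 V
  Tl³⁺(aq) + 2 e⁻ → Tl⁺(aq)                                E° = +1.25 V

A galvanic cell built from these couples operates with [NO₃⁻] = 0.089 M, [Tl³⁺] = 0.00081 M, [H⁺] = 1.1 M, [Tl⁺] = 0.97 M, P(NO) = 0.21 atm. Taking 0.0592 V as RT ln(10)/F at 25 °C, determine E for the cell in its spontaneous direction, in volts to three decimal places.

+0.163 V

Tl³⁺/Tl⁺ is the cathode (higher E°), NO₃⁻/NO the anode: E°cell = +1.25 − (+1.00) = +0.25 V, n = 6.
Overall: 3 Tl³⁺(aq) + 2 NO(g) + 4 H₂O(l) → 3 Tl⁺(aq) + 2 NO₃⁻(aq) + 8 H⁺(aq)
Q = [Tl⁺]^3·[NO₃⁻]^2·[H⁺]^8 / ([Tl³⁺]^3·P(NO)^2); log Q = 8.820.
E = E° − (0.0592/n) log Q = +0.25 − (0.0592/6)(8.820) = +0.163 V.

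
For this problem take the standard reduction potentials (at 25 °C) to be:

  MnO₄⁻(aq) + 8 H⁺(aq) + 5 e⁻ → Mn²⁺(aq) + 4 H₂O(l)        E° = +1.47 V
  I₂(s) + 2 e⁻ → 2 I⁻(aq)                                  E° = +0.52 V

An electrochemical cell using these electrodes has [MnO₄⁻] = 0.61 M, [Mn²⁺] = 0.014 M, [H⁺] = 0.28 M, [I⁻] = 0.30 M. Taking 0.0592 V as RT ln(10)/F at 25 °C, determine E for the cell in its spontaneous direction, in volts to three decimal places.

+0.886 V

MnO₄⁻/Mn²⁺ is the cathode (higher E°), I₂/I⁻ the anode: E°cell = +1.47 − (+0.52) = +0.95 V, n = 10.
Overall: 2 MnO₄⁻(aq) + 16 H⁺(aq) + 10 I⁻(aq) → 2 Mn²⁺(aq) + 8 H₂O(l) + 5 I₂(s)
Q = [Mn²⁺]^2 / ([MnO₄⁻]^2·[H⁺]^16·[I⁻]^10); log Q = 10.796.
E = E° − (0.0592/n) log Q = +0.95 − (0.0592/10)(10.796) = +0.886 V.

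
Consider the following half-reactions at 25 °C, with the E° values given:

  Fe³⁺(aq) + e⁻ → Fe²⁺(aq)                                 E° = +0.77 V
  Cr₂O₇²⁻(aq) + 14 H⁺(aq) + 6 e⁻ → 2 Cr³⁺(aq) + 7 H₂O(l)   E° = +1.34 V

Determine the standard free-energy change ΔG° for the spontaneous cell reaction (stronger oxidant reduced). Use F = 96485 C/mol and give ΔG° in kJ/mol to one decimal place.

Cr₂O₇²⁻/Cr³⁺ (E° = +1.34 V) is the cathode; Fe³⁺/Fe²⁺ (E° = +0.77 V) is the anode, so E°cell = +0.57 V.
Balancing electrons gives n = 6 (lcm of 6 and 1).
ΔG° = −nFE° = −(6)(96485)(+0.57) = -329,979 J = -330.0 kJ/mol.

-330.0 kJ/mol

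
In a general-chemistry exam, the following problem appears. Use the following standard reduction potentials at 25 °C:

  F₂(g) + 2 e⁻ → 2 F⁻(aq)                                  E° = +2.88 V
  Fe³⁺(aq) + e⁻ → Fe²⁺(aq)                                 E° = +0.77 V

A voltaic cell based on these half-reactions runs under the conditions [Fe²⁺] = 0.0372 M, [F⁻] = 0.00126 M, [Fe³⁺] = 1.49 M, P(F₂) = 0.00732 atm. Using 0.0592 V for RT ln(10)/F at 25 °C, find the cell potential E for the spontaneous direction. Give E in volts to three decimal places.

+2.124 V

F₂/F⁻ is the cathode (higher E°), Fe³⁺/Fe²⁺ the anode: E°cell = +2.88 − (+0.77) = +2.11 V, n = 2.
Overall: F₂(g) + 2 Fe²⁺(aq) → 2 F⁻(aq) + 2 Fe³⁺(aq)
Q = [F⁻]^2·[Fe³⁺]^2 / (P(F₂)·[Fe²⁺]^2); log Q = -0.458.
E = E° − (0.0592/n) log Q = +2.11 − (0.0592/2)(-0.458) = +2.124 V.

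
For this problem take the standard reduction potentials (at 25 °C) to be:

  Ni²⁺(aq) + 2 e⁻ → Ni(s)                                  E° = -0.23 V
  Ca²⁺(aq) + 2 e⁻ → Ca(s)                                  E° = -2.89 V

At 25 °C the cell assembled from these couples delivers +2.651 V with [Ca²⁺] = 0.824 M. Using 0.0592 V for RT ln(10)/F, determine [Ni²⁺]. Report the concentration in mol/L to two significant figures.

Ni²⁺/Ni is the cathode, Ca²⁺/Ca the anode: E°cell = +2.66 V, n = 2.
Overall reaction: Ni²⁺(aq) + Ca(s) → Ni(s) + Ca²⁺(aq); Q = [Ca²⁺]^1/[Ni²⁺]^1.
From E = E° − (0.0592/n) log Q: log Q = (E° − E)·n/0.0592 = (+2.66 − (+2.651))·2/0.0592 = 0.3041.
So 1·log[Ni²⁺] = 1·log(0.824) − log Q = -0.0841 − (0.3041) = -0.3882; [Ni²⁺] = 10^(-0.3882) ≈ 0.41 M.

0.41 M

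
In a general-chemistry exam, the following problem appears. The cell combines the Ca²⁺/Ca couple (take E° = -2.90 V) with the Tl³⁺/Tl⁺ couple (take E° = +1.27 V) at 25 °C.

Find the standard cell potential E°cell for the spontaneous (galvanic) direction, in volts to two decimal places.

The Tl³⁺/Tl⁺ couple has the higher reduction potential, so it is the cathode; Ca²⁺/Ca is oxidised at the anode.
E°cell = E°(cathode) − E°(anode) = (+1.27) − (-2.90) = +4.17 V.

+4.17 V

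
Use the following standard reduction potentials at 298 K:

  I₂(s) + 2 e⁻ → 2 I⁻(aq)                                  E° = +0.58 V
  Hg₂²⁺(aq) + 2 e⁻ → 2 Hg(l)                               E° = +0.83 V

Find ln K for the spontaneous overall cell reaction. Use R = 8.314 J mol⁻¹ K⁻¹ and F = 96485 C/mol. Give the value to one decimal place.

Cathode: Hg₂²⁺/Hg; anode: I₂/I⁻. E°cell = (+0.83) − (+0.58) = +0.25 V, with n = 2.
ΔG° = −nFE° = −RT ln K, so ln K = nFE°/(RT) = (2)(96485)(+0.25) / ((8.314)(298)) = 19.472.

19.5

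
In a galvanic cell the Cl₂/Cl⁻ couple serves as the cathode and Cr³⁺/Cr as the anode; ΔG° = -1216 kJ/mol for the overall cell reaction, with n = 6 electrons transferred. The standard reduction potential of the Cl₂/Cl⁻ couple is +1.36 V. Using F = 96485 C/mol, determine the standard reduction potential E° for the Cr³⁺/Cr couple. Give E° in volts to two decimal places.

E°cell = −ΔG°/(nF) = −(-1216×10³)/((6)(96485)) = +2.100 V.
Since Cl₂/Cl⁻ is the cathode and Cr³⁺/Cr the anode, E°cell = E°(Cl₂/Cl⁻) − E°(Cr³⁺/Cr).
So E°(Cr³⁺/Cr) = E°(Cl₂/Cl⁻) − E°cell = (+1.36) − (+2.100) = -0.74 V.

-0.74 V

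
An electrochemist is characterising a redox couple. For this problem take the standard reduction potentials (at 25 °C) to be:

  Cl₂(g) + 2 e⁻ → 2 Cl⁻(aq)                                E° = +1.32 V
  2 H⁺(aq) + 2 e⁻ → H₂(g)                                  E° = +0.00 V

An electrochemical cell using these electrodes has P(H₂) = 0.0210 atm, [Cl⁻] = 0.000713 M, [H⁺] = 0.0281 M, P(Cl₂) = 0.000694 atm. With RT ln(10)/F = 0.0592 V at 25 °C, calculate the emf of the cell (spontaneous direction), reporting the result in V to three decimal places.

+1.455 V

Cl₂/Cl⁻ is the cathode (higher E°), H⁺/H₂ the anode: E°cell = +1.32 − (+0.00) = +1.32 V, n = 2.
Overall: Cl₂(g) + H₂(g) → 2 Cl⁻(aq) + 2 H⁺(aq)
Q = [Cl⁻]^2·[H⁺]^2 / (P(Cl₂)·P(H₂)); log Q = -4.560.
E = E° − (0.0592/n) log Q = +1.32 − (0.0592/2)(-4.560) = +1.455 V.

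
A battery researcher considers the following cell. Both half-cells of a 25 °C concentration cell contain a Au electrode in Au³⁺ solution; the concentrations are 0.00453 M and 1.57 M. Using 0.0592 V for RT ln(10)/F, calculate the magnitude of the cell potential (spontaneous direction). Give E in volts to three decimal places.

+0.050 V

For a concentration cell E°cell = 0. The 1.57 M side is the cathode (reduction is favoured where [Au³⁺] is higher).
With n = 3, E = −(0.0592/3) log([Au³⁺]ₐₙ/[Au³⁺]꜀ₐₜ) = −(0.0592/3) log(0.00453/1.57) = −(0.0592/3)(-2.540) = +0.050 V.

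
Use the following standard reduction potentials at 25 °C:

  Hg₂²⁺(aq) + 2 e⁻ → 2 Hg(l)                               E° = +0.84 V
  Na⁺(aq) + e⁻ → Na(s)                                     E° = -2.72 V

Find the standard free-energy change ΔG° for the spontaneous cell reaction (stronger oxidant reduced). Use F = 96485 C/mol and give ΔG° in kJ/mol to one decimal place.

-687.0 kJ/mol

Hg₂²⁺/Hg (E° = +0.84 V) is the cathode; Na⁺/Na (E° = -2.72 V) is the anode, so E°cell = +3.56 V.
Balancing electrons gives n = 2 (lcm of 2 and 1).
ΔG° = −nFE° = −(2)(96485)(+3.56) = -686,973 J = -687.0 kJ/mol.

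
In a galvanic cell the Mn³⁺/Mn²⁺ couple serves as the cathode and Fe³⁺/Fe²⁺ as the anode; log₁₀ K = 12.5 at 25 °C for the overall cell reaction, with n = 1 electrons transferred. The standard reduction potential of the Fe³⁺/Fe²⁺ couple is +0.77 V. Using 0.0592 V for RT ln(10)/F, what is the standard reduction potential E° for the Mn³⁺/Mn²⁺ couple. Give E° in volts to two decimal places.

E°cell = (0.0592/n)·log K = (0.0592/1)(12.5) = +0.740 V.
Since Mn³⁺/Mn²⁺ is the cathode and Fe³⁺/Fe²⁺ the anode, E°cell = E°(Mn³⁺/Mn²⁺) − E°(Fe³⁺/Fe²⁺).
So E°(Mn³⁺/Mn²⁺) = E°cell + E°(Fe³⁺/Fe²⁺) = +0.740 + (+0.77) = +1.51 V.

+1.51 V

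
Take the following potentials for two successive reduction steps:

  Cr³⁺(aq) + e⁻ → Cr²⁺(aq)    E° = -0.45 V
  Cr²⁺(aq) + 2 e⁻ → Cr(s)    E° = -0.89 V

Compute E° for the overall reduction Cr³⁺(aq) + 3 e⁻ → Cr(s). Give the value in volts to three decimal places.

-0.743 V

Adding the free-energy changes (−nFE°) of the two steps gives −n₃FE°₃ = −n₁FE°₁ − n₂FE°₂.
E°₃ = (1×-0.45 + 2×-0.89) / 3 = (-2.230) / 3 = -0.743 V.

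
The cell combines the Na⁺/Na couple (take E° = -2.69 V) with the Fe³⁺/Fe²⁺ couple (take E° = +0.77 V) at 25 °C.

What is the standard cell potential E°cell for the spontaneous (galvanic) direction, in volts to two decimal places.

+3.46 V

The Fe³⁺/Fe²⁺ couple has the higher reduction potential, so it is the cathode; Na⁺/Na is oxidised at the anode.
E°cell = E°(cathode) − E°(anode) = (+0.77) − (-2.69) = +3.46 V.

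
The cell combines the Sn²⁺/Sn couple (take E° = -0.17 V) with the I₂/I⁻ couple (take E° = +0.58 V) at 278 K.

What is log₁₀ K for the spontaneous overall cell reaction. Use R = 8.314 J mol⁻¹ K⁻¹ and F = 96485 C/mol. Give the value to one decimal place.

Cathode: I₂/I⁻; anode: Sn²⁺/Sn. E°cell = (+0.58) − (-0.17) = +0.75 V, with n = 2.
ΔG° = −nFE° = −RT ln K, so ln K = nFE°/(RT) = (2)(96485)(+0.75) / ((8.314)(278)) = 62.618.
log₁₀ K = 62.618 / ln 10 = 27.2.

27.2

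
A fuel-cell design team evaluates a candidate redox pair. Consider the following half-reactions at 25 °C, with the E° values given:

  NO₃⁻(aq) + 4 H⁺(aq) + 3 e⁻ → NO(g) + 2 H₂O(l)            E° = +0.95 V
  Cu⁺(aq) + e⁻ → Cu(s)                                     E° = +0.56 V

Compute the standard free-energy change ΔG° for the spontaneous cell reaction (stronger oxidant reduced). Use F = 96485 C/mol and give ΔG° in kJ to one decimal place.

-112.9 kJ

NO₃⁻/NO (E° = +0.95 V) is the cathode; Cu⁺/Cu (E° = +0.56 V) is the anode, so E°cell = +0.39 V.
Balancing electrons gives n = 3 (lcm of 3 and 1).
ΔG° = −nFE° = −(3)(96485)(+0.39) = -112,887 J = -112.9 kJ.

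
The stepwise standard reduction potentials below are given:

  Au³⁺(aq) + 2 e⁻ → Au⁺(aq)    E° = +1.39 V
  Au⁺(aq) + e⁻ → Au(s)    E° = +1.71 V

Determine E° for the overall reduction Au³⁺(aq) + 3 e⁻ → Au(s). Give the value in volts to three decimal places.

+1.497 V

Since ΔG° = −nFE° is additive over sequential reductions, n₃E°₃ = n₁E°₁ + n₂E°₂.
E°₃ = (2×+1.39 + 1×+1.71) / 3 = (+4.490) / 3 = +1.497 V.
E° values themselves are not directly additive — weighting by electron count is essential.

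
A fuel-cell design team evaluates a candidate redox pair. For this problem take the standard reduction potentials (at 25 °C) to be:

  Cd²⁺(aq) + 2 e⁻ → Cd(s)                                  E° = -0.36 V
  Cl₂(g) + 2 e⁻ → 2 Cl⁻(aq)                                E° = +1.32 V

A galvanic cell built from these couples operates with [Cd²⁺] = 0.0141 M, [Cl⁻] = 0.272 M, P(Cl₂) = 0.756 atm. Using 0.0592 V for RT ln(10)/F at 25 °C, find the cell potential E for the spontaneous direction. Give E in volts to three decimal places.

+1.765 V

Cl₂/Cl⁻ is the cathode (higher E°), Cd²⁺/Cd the anode: E°cell = +1.32 − (-0.36) = +1.68 V, n = 2.
Overall: Cl₂(g) + Cd(s) → 2 Cl⁻(aq) + Cd²⁺(aq)
Q = [Cl⁻]^2·[Cd²⁺] / (P(Cl₂)); log Q = -2.860.
E = E° − (0.0592/n) log Q = +1.68 − (0.0592/2)(-2.860) = +1.765 V.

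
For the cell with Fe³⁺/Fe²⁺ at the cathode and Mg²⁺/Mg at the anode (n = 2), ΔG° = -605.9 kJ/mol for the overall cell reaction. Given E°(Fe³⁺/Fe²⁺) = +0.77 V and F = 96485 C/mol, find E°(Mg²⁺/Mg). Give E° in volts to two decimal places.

-2.37 V

E°cell = −ΔG°/(nF) = −(-605.9×10³)/((2)(96485)) = +3.140 V.
Since Fe³⁺/Fe²⁺ is the cathode and Mg²⁺/Mg the anode, E°cell = E°(Fe³⁺/Fe²⁺) − E°(Mg²⁺/Mg).
So E°(Mg²⁺/Mg) = E°(Fe³⁺/Fe²⁺) − E°cell = (+0.77) − (+3.140) = -2.37 V.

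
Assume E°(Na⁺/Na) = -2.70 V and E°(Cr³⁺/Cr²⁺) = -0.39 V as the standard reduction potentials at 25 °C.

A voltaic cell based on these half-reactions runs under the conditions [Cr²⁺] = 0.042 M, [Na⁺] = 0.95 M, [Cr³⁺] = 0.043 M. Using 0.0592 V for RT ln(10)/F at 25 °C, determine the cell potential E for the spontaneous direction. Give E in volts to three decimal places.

+2.312 V

Cr³⁺/Cr²⁺ is the cathode (higher E°), Na⁺/Na the anode: E°cell = -0.39 − (-2.70) = +2.31 V, n = 1.
Overall: Cr³⁺(aq) + Na(s) → Cr²⁺(aq) + Na⁺(aq)
Q = [Cr²⁺]·[Na⁺] / ([Cr³⁺]); log Q = -0.032.
E = E° − (0.0592/n) log Q = +2.31 − (0.0592/1)(-0.032) = +2.312 V.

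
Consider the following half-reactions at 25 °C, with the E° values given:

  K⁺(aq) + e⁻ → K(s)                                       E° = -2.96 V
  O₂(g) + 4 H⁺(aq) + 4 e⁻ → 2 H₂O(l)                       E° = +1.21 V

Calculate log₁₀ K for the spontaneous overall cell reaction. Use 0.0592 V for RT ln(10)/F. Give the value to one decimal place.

281.8

Cathode: O₂/H₂O; anode: K⁺/K. E°cell = +4.17 V, n = 4.
log K = nE°cell / 0.0592 = (4)(+4.17) / 0.0592 = 281.8.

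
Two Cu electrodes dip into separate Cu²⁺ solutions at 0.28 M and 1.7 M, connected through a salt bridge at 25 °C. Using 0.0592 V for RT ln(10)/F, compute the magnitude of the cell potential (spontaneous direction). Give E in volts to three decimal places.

For a concentration cell E°cell = 0. The 1.7 M side is the cathode (reduction is favoured where [Cu²⁺] is higher).
With n = 2, E = −(0.0592/2) log([Cu²⁺]ₐₙ/[Cu²⁺]꜀ₐₜ) = −(0.0592/2) log(0.28/1.7) = −(0.0592/2)(-0.783) = +0.023 V.

+0.023 V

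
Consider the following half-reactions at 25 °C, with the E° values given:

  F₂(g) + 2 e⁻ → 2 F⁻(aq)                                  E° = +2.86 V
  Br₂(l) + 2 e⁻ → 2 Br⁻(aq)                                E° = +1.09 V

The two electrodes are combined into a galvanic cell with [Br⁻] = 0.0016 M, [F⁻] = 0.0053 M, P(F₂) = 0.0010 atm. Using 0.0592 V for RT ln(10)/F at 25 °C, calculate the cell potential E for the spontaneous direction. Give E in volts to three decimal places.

+1.650 V

F₂/F⁻ is the cathode (higher E°), Br₂/Br⁻ the anode: E°cell = +2.86 − (+1.09) = +1.77 V, n = 2.
Overall: F₂(g) + 2 Br⁻(aq) → 2 F⁻(aq) + Br₂(l)
Q = [F⁻]^2 / (P(F₂)·[Br⁻]^2); log Q = 4.040.
E = E° − (0.0592/n) log Q = +1.77 − (0.0592/2)(4.040) = +1.650 V.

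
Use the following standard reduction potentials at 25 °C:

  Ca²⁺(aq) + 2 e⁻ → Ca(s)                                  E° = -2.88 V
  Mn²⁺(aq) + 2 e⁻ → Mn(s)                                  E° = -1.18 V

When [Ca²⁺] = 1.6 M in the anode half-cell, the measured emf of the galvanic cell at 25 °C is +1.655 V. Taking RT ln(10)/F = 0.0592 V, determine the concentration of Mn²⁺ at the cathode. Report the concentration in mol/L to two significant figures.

0.048 M

Mn²⁺/Mn is the cathode, Ca²⁺/Ca the anode: E°cell = +1.70 V, n = 2.
Overall reaction: Mn²⁺(aq) + Ca(s) → Mn(s) + Ca²⁺(aq); Q = [Ca²⁺]^1/[Mn²⁺]^1.
From E = E° − (0.0592/n) log Q: log Q = (E° − E)·n/0.0592 = (+1.70 − (+1.655))·2/0.0592 = 1.5203.
So 1·log[Mn²⁺] = 1·log(1.6) − log Q = 0.2041 − (1.5203) = -1.3162; [Mn²⁺] = 10^(-1.3162) ≈ 0.048 M.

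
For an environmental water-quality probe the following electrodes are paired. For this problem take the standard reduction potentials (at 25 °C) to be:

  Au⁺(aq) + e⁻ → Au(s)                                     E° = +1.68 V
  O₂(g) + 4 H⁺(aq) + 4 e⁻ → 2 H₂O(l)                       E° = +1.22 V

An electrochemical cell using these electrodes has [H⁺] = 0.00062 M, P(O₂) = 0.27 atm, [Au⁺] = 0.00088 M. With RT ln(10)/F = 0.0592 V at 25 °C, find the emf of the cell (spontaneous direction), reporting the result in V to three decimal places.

+0.477 V

Au⁺/Au is the cathode (higher E°), O₂/H₂O the anode: E°cell = +1.68 − (+1.22) = +0.46 V, n = 4.
Overall: 4 Au⁺(aq) + 2 H₂O(l) → 4 Au(s) + O₂(g) + 4 H⁺(aq)
Q = P(O₂)·[H⁺]^4 / ([Au⁺]^4); log Q = -1.177.
E = E° − (0.0592/n) log Q = +0.46 − (0.0592/4)(-1.177) = +0.477 V.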